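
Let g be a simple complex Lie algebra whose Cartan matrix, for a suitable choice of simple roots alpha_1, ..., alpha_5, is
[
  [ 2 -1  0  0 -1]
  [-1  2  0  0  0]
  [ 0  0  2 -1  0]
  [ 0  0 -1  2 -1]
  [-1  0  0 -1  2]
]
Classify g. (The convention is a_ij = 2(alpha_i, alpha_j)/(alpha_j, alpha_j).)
A5

The matrix has rank 5 with 2's on the diagonal. Reading the off-diagonal entries as Dynkin edges (a single edge where a_ij = a_ji = -1; a double or triple edge where a_ij * a_ji = 2 or 3), the diagram is a chain of 5 nodes with single edges (A_5). One simple-root ordering that puts it in standard form is (alpha_2, alpha_1, alpha_5, alpha_4, alpha_3). So the algebra is type A_5, i.e. sl(6).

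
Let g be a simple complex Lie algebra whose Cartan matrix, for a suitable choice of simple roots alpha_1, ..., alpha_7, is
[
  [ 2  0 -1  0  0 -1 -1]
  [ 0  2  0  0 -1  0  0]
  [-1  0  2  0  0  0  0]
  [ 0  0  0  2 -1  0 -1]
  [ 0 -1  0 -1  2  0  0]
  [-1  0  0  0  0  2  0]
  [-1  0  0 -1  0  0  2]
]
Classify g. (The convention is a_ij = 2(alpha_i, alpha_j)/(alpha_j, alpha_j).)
The matrix has rank 7 with 2's on the diagonal. Reading the off-diagonal entries as Dynkin edges (a single edge where a_ij = a_ji = -1; a double or triple edge where a_ij * a_ji = 2 or 3), the diagram is a chain of 5 nodes with a fork of two nodes at one end (D_7). One simple-root ordering that puts it in standard form is (alpha_2, alpha_5, alpha_4, alpha_7, alpha_1, alpha_6, alpha_3). So the algebra is type D_7, i.e. so(14).

D_7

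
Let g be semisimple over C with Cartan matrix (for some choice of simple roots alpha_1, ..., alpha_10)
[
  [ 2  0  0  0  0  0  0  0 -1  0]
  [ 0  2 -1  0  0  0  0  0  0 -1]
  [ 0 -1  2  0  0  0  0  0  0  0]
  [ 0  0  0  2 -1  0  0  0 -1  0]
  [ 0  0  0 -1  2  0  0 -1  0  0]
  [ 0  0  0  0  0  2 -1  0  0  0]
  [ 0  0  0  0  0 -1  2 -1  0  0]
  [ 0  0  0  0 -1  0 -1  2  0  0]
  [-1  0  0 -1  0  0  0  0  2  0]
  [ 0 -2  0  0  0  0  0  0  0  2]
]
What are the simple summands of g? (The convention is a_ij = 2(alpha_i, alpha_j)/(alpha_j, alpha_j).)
The diagram associated to this matrix has two connected components: the simple roots {alpha_1, alpha_4, alpha_5, alpha_6, alpha_7, alpha_8, alpha_9} form a chain of 7 nodes with single edges (A_7), and {alpha_2, alpha_3, alpha_10} form a chain of 3 nodes with a double edge at one end; the terminal node there is the unique long simple root (C_3). A semisimple Lie algebra decomposes uniquely as the direct sum of simple ideals, one per connected component of its Dynkin diagram, so g ≅ A_7 ⊕ C_3 (dimension 63 + 21 = 84).

A_7 + C_3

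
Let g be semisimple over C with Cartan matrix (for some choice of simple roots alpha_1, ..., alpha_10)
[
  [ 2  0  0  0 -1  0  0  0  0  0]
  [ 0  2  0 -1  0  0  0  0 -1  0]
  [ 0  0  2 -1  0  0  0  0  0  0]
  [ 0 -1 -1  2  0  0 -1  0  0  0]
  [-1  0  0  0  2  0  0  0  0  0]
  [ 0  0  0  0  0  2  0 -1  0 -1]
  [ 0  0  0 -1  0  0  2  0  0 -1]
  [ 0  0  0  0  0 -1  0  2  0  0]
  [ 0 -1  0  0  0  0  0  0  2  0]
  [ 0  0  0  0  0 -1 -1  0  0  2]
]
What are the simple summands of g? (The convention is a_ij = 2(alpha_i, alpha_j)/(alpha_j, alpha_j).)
The diagram associated to this matrix has two connected components: the simple roots {alpha_1, alpha_5} form a chain of 2 nodes with single edges (A_2), and {alpha_2, alpha_3, alpha_4, alpha_6, alpha_7, alpha_8, alpha_9, alpha_10} form a chain of 7 nodes with one extra node attached to the third node from one end (E_8). A semisimple Lie algebra decomposes uniquely as the direct sum of simple ideals, one per connected component of its Dynkin diagram, so g ≅ A_2 ⊕ E_8 (dimension 8 + 248 = 256).

A_2 ⊕ E_8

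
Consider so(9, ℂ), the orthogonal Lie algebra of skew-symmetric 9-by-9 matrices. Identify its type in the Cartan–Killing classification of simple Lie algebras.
This is so(9) with 9 odd, which has dimension 9(9-1)/2 = 36 and rank (9-1)/2 = 4. In the classification of classical Lie algebras, the orthogonal algebra so(2n+1) in an odd number of variables has type B_n; here n = 4, so the Dynkin diagram is a chain of 4 nodes with a double edge at one end; the terminal node there is the unique short simple root (B_4). Hence the type is B_4.

B4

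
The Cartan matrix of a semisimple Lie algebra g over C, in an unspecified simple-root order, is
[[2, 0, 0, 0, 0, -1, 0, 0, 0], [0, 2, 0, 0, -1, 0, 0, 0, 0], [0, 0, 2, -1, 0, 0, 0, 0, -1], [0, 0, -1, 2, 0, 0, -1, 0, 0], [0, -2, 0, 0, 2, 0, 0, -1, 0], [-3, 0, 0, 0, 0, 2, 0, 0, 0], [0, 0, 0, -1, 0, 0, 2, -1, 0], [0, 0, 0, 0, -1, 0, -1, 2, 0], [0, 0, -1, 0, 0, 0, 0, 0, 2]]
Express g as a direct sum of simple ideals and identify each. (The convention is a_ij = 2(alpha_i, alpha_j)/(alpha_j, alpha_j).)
B_7 (so(15)) + G_2

The diagram associated to this matrix has two connected components: the simple roots {alpha_2, alpha_3, alpha_4, alpha_5, alpha_7, alpha_8, alpha_9} form a chain of 7 nodes with a double edge at one end; the terminal node there is the unique short simple root (B_7), and {alpha_1, alpha_6} form two nodes joined by a triple edge (G_2). A semisimple Lie algebra decomposes uniquely as the direct sum of simple ideals, one per connected component of its Dynkin diagram, so g ≅ B_7 ⊕ G_2 (dimension 105 + 14 = 119).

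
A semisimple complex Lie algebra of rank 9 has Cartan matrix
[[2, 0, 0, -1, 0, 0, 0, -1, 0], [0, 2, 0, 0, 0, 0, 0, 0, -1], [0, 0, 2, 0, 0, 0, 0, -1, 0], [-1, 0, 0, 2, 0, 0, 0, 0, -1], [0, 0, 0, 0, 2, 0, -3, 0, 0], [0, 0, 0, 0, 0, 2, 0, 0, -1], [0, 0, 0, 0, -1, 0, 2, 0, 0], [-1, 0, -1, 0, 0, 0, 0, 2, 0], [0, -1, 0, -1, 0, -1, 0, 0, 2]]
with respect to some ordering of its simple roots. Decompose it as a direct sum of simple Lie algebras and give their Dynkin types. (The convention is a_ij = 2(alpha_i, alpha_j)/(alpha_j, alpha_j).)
The diagram associated to this matrix has two connected components: the simple roots {alpha_1, alpha_2, alpha_3, alpha_4, alpha_6, alpha_8, alpha_9} form a chain of 5 nodes with a fork of two nodes at one end (D_7), and {alpha_5, alpha_7} form two nodes joined by a triple edge (G_2). A semisimple Lie algebra decomposes uniquely as the direct sum of simple ideals, one per connected component of its Dynkin diagram, so g ≅ D_7 ⊕ G_2 (dimension 91 + 14 = 105).

D_7 (so(14)) + G_2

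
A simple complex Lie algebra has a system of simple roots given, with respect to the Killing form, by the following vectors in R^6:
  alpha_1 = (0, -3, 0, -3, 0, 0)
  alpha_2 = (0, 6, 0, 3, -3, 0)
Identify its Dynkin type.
G_2

Compute the Cartan integers a_ij = 2(alpha_i, alpha_j)/(alpha_j, alpha_j); the resulting 2x2 Cartan matrix is
[[2, -1], [-3, 2]].
The roots have two lengths (squared-length ratio 3:1); the short ones are alpha_{1}. The associated Dynkin diagram is two nodes joined by a triple edge (G_2), so the type is G_2.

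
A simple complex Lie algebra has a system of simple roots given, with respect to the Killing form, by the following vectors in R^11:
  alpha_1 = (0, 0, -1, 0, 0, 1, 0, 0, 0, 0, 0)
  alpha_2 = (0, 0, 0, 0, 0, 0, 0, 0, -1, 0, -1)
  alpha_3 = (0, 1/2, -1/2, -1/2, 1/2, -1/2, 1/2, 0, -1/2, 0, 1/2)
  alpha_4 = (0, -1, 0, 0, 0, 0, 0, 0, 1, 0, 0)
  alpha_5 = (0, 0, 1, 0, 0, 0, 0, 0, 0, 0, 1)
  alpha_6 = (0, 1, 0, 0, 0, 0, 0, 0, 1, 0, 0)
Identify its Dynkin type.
E_6

Compute the Cartan integers a_ij = 2(alpha_i, alpha_j)/(alpha_j, alpha_j); the resulting 6x6 Cartan matrix is
[[2, 0, 0, 0, -1, 0], [0, 2, 0, -1, -1, -1], [0, 0, 2, -1, 0, 0], [0, -1, -1, 2, 0, 0], [-1, -1, 0, 0, 2, 0], [0, -1, 0, 0, 0, 2]].
All simple roots have the same length, so the diagram is simply laced. The associated Dynkin diagram is a chain of 5 nodes with one extra node attached to the third node from one end (E_6), so the type is E_6.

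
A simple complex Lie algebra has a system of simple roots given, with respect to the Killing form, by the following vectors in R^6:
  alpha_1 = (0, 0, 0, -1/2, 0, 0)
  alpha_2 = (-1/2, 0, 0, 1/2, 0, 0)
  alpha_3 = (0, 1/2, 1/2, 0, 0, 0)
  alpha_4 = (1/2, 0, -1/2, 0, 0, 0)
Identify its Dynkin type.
B_4

Compute the Cartan integers a_ij = 2(alpha_i, alpha_j)/(alpha_j, alpha_j); the resulting 4x4 Cartan matrix is
[[2, -1, 0, 0], [-2, 2, 0, -1], [0, 0, 2, -1], [0, -1, -1, 2]].
The roots have two lengths (squared-length ratio 2:1); the short ones are alpha_{1}. The associated Dynkin diagram is a chain of 4 nodes with a double edge at one end; the terminal node there is the unique short simple root (B_4), so the type is B_4 (the algebra so(9)).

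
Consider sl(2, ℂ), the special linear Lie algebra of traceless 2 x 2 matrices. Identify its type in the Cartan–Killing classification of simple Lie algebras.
A_1

This is sl(2), which has dimension 2^2 - 1 = 3 and rank 2 - 1 = 1 (a Cartan subalgebra is the diagonal traceless matrices). In the classification of classical Lie algebras, the special linear algebra sl(n+1) has type A_n; here n = 1, so the Dynkin diagram is a chain of 1 nodes with single edges (A_1). Hence the type is A_1.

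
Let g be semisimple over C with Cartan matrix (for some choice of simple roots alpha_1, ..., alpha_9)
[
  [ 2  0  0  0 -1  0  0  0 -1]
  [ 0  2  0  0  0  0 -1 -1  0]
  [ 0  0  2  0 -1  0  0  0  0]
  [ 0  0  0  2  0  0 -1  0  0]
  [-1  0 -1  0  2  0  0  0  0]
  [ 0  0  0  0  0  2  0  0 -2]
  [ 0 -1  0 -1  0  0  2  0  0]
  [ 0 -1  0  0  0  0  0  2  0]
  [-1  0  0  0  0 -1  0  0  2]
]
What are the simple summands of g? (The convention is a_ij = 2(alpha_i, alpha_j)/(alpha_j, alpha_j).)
The diagram associated to this matrix has two connected components: the simple roots {alpha_2, alpha_4, alpha_7, alpha_8} form a chain of 4 nodes with single edges (A_4), and {alpha_1, alpha_3, alpha_5, alpha_6, alpha_9} form a chain of 5 nodes with a double edge at one end; the terminal node there is the unique long simple root (C_5). A semisimple Lie algebra decomposes uniquely as the direct sum of simple ideals, one per connected component of its Dynkin diagram, so g ≅ A_4 ⊕ C_5 (dimension 24 + 55 = 79).

A4 ⊕ C5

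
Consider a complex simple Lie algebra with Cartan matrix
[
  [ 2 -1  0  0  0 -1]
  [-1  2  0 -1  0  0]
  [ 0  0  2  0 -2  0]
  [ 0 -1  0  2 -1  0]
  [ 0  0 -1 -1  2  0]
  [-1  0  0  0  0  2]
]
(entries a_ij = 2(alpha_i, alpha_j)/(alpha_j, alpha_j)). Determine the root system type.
type C_6

The matrix has rank 6 with 2's on the diagonal. Reading the off-diagonal entries as Dynkin edges (a single edge where a_ij = a_ji = -1; a double or triple edge where a_ij * a_ji = 2 or 3), the diagram is a chain of 6 nodes with a double edge at one end; the terminal node there is the unique long simple root (C_6). One simple-root ordering that puts it in standard form is (alpha_6, alpha_1, alpha_2, alpha_4, alpha_5, alpha_3). So the algebra is type C_6, i.e. sp(12).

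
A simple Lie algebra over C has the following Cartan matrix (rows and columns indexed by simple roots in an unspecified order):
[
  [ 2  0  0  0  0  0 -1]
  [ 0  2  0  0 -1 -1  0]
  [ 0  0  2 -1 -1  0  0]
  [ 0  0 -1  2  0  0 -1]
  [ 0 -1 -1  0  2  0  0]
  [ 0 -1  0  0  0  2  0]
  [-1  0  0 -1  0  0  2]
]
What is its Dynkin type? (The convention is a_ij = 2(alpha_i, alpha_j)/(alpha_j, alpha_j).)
A_7 (sl(8))

The matrix has rank 7 with 2's on the diagonal. Reading the off-diagonal entries as Dynkin edges (a single edge where a_ij = a_ji = -1; a double or triple edge where a_ij * a_ji = 2 or 3), the diagram is a chain of 7 nodes with single edges (A_7). One simple-root ordering that puts it in standard form is (alpha_6, alpha_2, alpha_5, alpha_3, alpha_4, alpha_7, alpha_1). So the algebra is type A_7, i.e. sl(8).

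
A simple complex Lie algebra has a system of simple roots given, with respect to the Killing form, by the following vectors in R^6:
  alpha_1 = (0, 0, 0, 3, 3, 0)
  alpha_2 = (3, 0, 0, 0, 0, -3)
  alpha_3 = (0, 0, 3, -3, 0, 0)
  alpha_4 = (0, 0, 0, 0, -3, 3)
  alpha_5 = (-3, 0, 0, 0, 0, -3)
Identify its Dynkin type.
Compute the Cartan integers a_ij = 2(alpha_i, alpha_j)/(alpha_j, alpha_j); the resulting 5x5 Cartan matrix is
[[2, 0, -1, -1, 0], [0, 2, 0, -1, 0], [-1, 0, 2, 0, 0], [-1, -1, 0, 2, -1], [0, 0, 0, -1, 2]].
All simple roots have the same length, so the diagram is simply laced. The associated Dynkin diagram is a chain of 3 nodes with a fork of two nodes at one end (D_5), so the type is D_5 (the algebra so(10)).

D_5 (so(10))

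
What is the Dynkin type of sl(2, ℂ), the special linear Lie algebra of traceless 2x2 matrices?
This is sl(2), which has dimension 2^2 - 1 = 3 and rank 2 - 1 = 1 (a Cartan subalgebra is the diagonal traceless matrices). In the classification of classical Lie algebras, the special linear algebra sl(n+1) has type A_n; here n = 1, so the Dynkin diagram is a chain of 1 nodes with single edges (A_1). Hence the type is A_1.

A1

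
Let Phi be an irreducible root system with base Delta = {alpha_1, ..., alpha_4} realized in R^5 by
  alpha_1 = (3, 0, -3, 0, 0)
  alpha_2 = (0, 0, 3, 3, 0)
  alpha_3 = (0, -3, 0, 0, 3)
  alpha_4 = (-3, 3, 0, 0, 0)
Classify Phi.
type A_4

Compute the Cartan integers a_ij = 2(alpha_i, alpha_j)/(alpha_j, alpha_j); the resulting 4x4 Cartan matrix is
[[2, -1, 0, -1], [-1, 2, 0, 0], [0, 0, 2, -1], [-1, 0, -1, 2]].
All simple roots have the same length, so the diagram is simply laced. The associated Dynkin diagram is a chain of 4 nodes with single edges (A_4), so the type is A_4 (the algebra sl(5)).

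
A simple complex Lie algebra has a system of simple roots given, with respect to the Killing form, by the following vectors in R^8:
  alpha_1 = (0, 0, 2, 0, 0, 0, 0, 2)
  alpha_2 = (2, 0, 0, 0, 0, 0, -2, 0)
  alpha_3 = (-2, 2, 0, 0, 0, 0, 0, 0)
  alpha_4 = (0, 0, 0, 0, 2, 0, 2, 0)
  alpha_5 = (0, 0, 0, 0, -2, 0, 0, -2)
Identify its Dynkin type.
A5

Compute the Cartan integers a_ij = 2(alpha_i, alpha_j)/(alpha_j, alpha_j); the resulting 5x5 Cartan matrix is
[[2, 0, 0, 0, -1], [0, 2, -1, -1, 0], [0, -1, 2, 0, 0], [0, -1, 0, 2, -1], [-1, 0, 0, -1, 2]].
All simple roots have the same length, so the diagram is simply laced. The associated Dynkin diagram is a chain of 5 nodes with single edges (A_5), so the type is A_5 (the algebra sl(6)).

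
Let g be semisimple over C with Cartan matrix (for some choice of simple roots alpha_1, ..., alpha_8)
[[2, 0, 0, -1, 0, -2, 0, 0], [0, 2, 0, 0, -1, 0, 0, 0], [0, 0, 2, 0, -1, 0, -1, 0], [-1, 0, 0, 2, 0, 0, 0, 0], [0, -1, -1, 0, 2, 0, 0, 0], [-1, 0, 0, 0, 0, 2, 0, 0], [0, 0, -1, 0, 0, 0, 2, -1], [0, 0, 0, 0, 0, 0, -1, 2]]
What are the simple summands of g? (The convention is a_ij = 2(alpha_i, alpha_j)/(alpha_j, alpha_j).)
A5 ⊕ B3

The diagram associated to this matrix has two connected components: the simple roots {alpha_2, alpha_3, alpha_5, alpha_7, alpha_8} form a chain of 5 nodes with single edges (A_5), and {alpha_1, alpha_4, alpha_6} form a chain of 3 nodes with a double edge at one end; the terminal node there is the unique short simple root (B_3). A semisimple Lie algebra decomposes uniquely as the direct sum of simple ideals, one per connected component of its Dynkin diagram, so g ≅ A_5 ⊕ B_3 (dimension 35 + 21 = 56).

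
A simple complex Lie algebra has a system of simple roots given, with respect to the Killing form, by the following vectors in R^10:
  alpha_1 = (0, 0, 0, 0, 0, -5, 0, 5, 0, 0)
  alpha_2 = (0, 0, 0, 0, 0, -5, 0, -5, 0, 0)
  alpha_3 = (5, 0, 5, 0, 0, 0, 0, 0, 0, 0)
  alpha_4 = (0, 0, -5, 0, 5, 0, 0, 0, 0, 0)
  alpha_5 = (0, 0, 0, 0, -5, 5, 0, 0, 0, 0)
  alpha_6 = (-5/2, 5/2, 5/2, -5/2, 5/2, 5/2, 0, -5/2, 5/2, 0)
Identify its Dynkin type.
Compute the Cartan integers a_ij = 2(alpha_i, alpha_j)/(alpha_j, alpha_j); the resulting 6x6 Cartan matrix is
[[2, 0, 0, 0, -1, -1], [0, 2, 0, 0, -1, 0], [0, 0, 2, -1, 0, 0], [0, 0, -1, 2, -1, 0], [-1, -1, 0, -1, 2, 0], [-1, 0, 0, 0, 0, 2]].
All simple roots have the same length, so the diagram is simply laced. The associated Dynkin diagram is a chain of 5 nodes with one extra node attached to the third node from one end (E_6), so the type is E_6.

type E_6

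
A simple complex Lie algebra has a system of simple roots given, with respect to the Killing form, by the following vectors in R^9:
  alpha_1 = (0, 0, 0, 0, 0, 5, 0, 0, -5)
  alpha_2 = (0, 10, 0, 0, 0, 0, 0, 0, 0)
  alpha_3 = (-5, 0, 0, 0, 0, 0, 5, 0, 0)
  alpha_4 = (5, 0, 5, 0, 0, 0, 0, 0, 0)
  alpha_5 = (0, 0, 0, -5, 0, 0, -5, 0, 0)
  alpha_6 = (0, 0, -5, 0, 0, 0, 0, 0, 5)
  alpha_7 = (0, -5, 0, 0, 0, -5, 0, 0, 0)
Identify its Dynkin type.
C7

Compute the Cartan integers a_ij = 2(alpha_i, alpha_j)/(alpha_j, alpha_j); the resulting 7x7 Cartan matrix is
[[2, 0, 0, 0, 0, -1, -1], [0, 2, 0, 0, 0, 0, -2], [0, 0, 2, -1, -1, 0, 0], [0, 0, -1, 2, 0, -1, 0], [0, 0, -1, 0, 2, 0, 0], [-1, 0, 0, -1, 0, 2, 0], [-1, -1, 0, 0, 0, 0, 2]].
The roots have two lengths (squared-length ratio 2:1); the short ones are alpha_{1,3,4,5,6,7}. The associated Dynkin diagram is a chain of 7 nodes with a double edge at one end; the terminal node there is the unique long simple root (C_7), so the type is C_7 (the algebra sp(14)).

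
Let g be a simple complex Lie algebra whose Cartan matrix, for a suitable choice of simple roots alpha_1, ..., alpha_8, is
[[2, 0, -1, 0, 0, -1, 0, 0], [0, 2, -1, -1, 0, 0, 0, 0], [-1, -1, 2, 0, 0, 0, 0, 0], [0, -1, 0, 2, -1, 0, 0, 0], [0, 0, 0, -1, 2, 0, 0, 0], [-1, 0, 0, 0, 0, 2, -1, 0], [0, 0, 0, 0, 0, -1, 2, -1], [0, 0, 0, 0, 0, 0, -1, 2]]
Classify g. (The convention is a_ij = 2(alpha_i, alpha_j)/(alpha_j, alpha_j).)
The matrix has rank 8 with 2's on the diagonal. Reading the off-diagonal entries as Dynkin edges (a single edge where a_ij = a_ji = -1; a double or triple edge where a_ij * a_ji = 2 or 3), the diagram is a chain of 8 nodes with single edges (A_8). One simple-root ordering that puts it in standard form is (alpha_8, alpha_7, alpha_6, alpha_1, alpha_3, alpha_2, alpha_4, alpha_5). So the algebra is type A_8, i.e. sl(9).

A_8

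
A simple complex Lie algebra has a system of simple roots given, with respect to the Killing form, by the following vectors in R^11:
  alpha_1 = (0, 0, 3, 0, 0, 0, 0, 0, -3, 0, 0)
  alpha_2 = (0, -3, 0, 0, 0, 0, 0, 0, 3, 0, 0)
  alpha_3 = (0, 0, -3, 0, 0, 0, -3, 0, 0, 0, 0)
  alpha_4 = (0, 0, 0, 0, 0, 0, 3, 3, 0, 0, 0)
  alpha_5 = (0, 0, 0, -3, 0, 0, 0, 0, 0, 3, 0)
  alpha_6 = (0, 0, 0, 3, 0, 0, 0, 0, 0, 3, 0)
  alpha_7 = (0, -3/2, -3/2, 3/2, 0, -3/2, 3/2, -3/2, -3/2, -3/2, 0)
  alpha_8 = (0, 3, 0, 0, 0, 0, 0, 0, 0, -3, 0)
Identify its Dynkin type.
Compute the Cartan integers a_ij = 2(alpha_i, alpha_j)/(alpha_j, alpha_j); the resulting 8x8 Cartan matrix is
[[2, -1, -1, 0, 0, 0, 0, 0], [-1, 2, 0, 0, 0, 0, 0, -1], [-1, 0, 2, -1, 0, 0, 0, 0], [0, 0, -1, 2, 0, 0, 0, 0], [0, 0, 0, 0, 2, 0, -1, -1], [0, 0, 0, 0, 0, 2, 0, -1], [0, 0, 0, 0, -1, 0, 2, 0], [0, -1, 0, 0, -1, -1, 0, 2]].
All simple roots have the same length, so the diagram is simply laced. The associated Dynkin diagram is a chain of 7 nodes with one extra node attached to the third node from one end (E_8), so the type is E_8.

E_8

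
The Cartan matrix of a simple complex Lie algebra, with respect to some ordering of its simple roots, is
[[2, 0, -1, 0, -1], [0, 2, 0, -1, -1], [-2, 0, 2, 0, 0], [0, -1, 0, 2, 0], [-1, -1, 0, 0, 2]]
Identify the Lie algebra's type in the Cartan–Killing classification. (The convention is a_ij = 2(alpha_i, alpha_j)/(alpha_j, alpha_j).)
C_5 (sp(10))

The matrix has rank 5 with 2's on the diagonal. Reading the off-diagonal entries as Dynkin edges (a single edge where a_ij = a_ji = -1; a double or triple edge where a_ij * a_ji = 2 or 3), the diagram is a chain of 5 nodes with a double edge at one end; the terminal node there is the unique long simple root (C_5). One simple-root ordering that puts it in standard form is (alpha_4, alpha_2, alpha_5, alpha_1, alpha_3). So the algebra is type C_5, i.e. sp(10).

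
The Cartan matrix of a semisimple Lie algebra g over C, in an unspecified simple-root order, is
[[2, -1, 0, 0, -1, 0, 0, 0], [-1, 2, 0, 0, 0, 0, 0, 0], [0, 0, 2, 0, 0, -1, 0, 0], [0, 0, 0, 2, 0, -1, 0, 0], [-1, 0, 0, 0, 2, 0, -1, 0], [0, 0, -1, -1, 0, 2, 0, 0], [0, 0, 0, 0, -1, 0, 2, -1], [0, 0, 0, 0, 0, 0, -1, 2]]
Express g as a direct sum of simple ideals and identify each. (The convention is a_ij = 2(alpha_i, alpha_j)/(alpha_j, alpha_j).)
A3 + A5

The diagram associated to this matrix has two connected components: the simple roots {alpha_3, alpha_4, alpha_6} form a chain of 3 nodes with single edges (A_3), and {alpha_1, alpha_2, alpha_5, alpha_7, alpha_8} form a chain of 5 nodes with single edges (A_5). A semisimple Lie algebra decomposes uniquely as the direct sum of simple ideals, one per connected component of its Dynkin diagram, so g ≅ A_3 ⊕ A_5 (dimension 15 + 35 = 50).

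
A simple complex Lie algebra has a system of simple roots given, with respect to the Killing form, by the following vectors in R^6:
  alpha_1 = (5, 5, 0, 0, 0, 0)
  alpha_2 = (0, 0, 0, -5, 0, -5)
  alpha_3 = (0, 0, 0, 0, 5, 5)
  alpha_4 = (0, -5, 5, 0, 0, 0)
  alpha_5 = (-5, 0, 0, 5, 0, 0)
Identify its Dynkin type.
A_5

Compute the Cartan integers a_ij = 2(alpha_i, alpha_j)/(alpha_j, alpha_j); the resulting 5x5 Cartan matrix is
[[2, 0, 0, -1, -1], [0, 2, -1, 0, -1], [0, -1, 2, 0, 0], [-1, 0, 0, 2, 0], [-1, -1, 0, 0, 2]].
All simple roots have the same length, so the diagram is simply laced. The associated Dynkin diagram is a chain of 5 nodes with single edges (A_5), so the type is A_5 (the algebra sl(6)).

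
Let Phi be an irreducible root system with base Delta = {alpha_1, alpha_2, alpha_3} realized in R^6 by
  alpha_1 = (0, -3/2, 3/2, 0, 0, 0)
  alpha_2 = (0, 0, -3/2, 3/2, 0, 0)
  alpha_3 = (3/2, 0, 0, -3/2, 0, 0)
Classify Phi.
Compute the Cartan integers a_ij = 2(alpha_i, alpha_j)/(alpha_j, alpha_j); the resulting 3x3 Cartan matrix is
[[2, -1, 0], [-1, 2, -1], [0, -1, 2]].
All simple roots have the same length, so the diagram is simply laced. The associated Dynkin diagram is a chain of 3 nodes with single edges (A_3), so the type is A_3 (the algebra sl(4)).

A3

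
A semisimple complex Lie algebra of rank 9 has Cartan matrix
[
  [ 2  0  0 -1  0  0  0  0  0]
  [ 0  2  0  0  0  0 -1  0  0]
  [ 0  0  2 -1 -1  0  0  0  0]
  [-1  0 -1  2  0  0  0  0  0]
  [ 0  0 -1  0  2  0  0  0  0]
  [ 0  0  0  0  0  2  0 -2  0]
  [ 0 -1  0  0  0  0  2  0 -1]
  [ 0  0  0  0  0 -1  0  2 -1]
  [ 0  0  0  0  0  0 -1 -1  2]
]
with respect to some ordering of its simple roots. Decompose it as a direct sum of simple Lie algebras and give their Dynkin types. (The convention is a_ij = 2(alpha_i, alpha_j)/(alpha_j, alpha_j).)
The diagram associated to this matrix has two connected components: the simple roots {alpha_1, alpha_3, alpha_4, alpha_5} form a chain of 4 nodes with single edges (A_4), and {alpha_2, alpha_6, alpha_7, alpha_8, alpha_9} form a chain of 5 nodes with a double edge at one end; the terminal node there is the unique long simple root (C_5). A semisimple Lie algebra decomposes uniquely as the direct sum of simple ideals, one per connected component of its Dynkin diagram, so g ≅ A_4 ⊕ C_5 (dimension 24 + 55 = 79).

A_4 + C_5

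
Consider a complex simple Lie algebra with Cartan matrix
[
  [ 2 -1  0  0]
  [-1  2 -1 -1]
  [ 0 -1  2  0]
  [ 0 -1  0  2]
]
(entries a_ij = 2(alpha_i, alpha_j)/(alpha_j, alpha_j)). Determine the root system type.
D4

The matrix has rank 4 with 2's on the diagonal. Reading the off-diagonal entries as Dynkin edges (a single edge where a_ij = a_ji = -1; a double or triple edge where a_ij * a_ji = 2 or 3), the diagram is a chain of 2 nodes with a fork of two nodes at one end (D_4). One simple-root ordering that puts it in standard form is (alpha_1, alpha_2, alpha_3, alpha_4). So the algebra is type D_4, i.e. so(8).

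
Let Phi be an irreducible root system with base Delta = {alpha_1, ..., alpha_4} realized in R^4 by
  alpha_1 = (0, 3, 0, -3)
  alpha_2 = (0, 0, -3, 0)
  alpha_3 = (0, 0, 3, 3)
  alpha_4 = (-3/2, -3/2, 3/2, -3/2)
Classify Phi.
F4

Compute the Cartan integers a_ij = 2(alpha_i, alpha_j)/(alpha_j, alpha_j); the resulting 4x4 Cartan matrix is
[[2, 0, -1, 0], [0, 2, -1, -1], [-1, -2, 2, 0], [0, -1, 0, 2]].
The roots have two lengths (squared-length ratio 2:1); the short ones are alpha_{2,4}. The associated Dynkin diagram is a chain of 4 nodes with a double edge between the middle two (F_4), so the type is F_4.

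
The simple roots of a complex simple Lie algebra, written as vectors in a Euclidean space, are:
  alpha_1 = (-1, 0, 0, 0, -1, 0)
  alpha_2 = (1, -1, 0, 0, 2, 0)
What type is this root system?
type G_2

Compute the Cartan integers a_ij = 2(alpha_i, alpha_j)/(alpha_j, alpha_j); the resulting 2x2 Cartan matrix is
[[2, -1], [-3, 2]].
The roots have two lengths (squared-length ratio 3:1); the short ones are alpha_{1}. The associated Dynkin diagram is two nodes joined by a triple edge (G_2), so the type is G_2.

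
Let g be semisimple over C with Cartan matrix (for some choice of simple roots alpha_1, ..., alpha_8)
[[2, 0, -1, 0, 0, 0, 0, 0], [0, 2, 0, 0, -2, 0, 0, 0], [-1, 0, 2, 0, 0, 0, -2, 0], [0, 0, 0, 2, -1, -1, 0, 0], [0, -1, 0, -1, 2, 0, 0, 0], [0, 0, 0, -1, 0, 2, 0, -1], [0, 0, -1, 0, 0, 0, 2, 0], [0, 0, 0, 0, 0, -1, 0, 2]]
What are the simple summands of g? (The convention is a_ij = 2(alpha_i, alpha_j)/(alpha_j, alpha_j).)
type B_3 ⊕ type C_5

The diagram associated to this matrix has two connected components: the simple roots {alpha_1, alpha_3, alpha_7} form a chain of 3 nodes with a double edge at one end; the terminal node there is the unique short simple root (B_3), and {alpha_2, alpha_4, alpha_5, alpha_6, alpha_8} form a chain of 5 nodes with a double edge at one end; the terminal node there is the unique long simple root (C_5). A semisimple Lie algebra decomposes uniquely as the direct sum of simple ideals, one per connected component of its Dynkin diagram, so g ≅ B_3 ⊕ C_5 (dimension 21 + 55 = 76).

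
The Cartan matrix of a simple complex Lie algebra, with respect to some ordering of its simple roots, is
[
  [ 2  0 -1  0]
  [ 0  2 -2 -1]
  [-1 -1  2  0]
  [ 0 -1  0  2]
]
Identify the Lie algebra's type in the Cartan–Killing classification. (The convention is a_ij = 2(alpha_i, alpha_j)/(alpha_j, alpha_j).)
F_4

The matrix has rank 4 with 2's on the diagonal. Reading the off-diagonal entries as Dynkin edges (a single edge where a_ij = a_ji = -1; a double or triple edge where a_ij * a_ji = 2 or 3), the diagram is a chain of 4 nodes with a double edge between the middle two (F_4). One simple-root ordering that puts it in standard form is (alpha_4, alpha_2, alpha_3, alpha_1). So the algebra is type F_4.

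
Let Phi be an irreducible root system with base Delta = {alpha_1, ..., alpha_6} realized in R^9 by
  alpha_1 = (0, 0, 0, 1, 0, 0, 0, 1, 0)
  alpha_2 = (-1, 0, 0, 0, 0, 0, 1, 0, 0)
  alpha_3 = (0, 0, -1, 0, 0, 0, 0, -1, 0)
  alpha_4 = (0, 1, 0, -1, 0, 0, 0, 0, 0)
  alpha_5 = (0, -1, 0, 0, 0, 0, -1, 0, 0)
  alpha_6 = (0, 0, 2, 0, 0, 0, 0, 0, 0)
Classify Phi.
Compute the Cartan integers a_ij = 2(alpha_i, alpha_j)/(alpha_j, alpha_j); the resulting 6x6 Cartan matrix is
[[2, 0, -1, -1, 0, 0], [0, 2, 0, 0, -1, 0], [-1, 0, 2, 0, 0, -1], [-1, 0, 0, 2, -1, 0], [0, -1, 0, -1, 2, 0], [0, 0, -2, 0, 0, 2]].
The roots have two lengths (squared-length ratio 2:1); the short ones are alpha_{1,2,3,4,5}. The associated Dynkin diagram is a chain of 6 nodes with a double edge at one end; the terminal node there is the unique long simple root (C_6), so the type is C_6 (the algebra sp(12)).

C6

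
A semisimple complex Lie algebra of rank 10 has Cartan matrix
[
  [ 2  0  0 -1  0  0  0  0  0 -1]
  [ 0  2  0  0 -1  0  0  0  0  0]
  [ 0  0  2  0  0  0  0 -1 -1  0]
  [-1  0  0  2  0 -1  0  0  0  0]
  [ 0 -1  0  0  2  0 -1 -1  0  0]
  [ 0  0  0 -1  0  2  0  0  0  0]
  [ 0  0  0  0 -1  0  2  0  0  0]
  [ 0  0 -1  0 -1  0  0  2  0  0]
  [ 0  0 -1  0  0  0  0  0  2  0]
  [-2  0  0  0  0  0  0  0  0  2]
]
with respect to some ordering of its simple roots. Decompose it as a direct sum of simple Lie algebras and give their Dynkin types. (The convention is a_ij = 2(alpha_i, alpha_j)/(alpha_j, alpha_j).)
The diagram associated to this matrix has two connected components: the simple roots {alpha_1, alpha_4, alpha_6, alpha_10} form a chain of 4 nodes with a double edge at one end; the terminal node there is the unique long simple root (C_4), and {alpha_2, alpha_3, alpha_5, alpha_7, alpha_8, alpha_9} form a chain of 4 nodes with a fork of two nodes at one end (D_6). A semisimple Lie algebra decomposes uniquely as the direct sum of simple ideals, one per connected component of its Dynkin diagram, so g ≅ C_4 ⊕ D_6 (dimension 36 + 66 = 102).

C_4 (sp(8)) ⊕ D_6 (so(12))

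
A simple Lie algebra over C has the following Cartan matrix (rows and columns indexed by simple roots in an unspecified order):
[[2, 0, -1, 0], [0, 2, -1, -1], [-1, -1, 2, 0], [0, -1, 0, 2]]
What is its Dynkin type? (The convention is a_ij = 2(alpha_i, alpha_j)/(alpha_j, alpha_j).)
A_4

The matrix has rank 4 with 2's on the diagonal. Reading the off-diagonal entries as Dynkin edges (a single edge where a_ij = a_ji = -1; a double or triple edge where a_ij * a_ji = 2 or 3), the diagram is a chain of 4 nodes with single edges (A_4). One simple-root ordering that puts it in standard form is (alpha_1, alpha_3, alpha_2, alpha_4). So the algebra is type A_4, i.e. sl(5).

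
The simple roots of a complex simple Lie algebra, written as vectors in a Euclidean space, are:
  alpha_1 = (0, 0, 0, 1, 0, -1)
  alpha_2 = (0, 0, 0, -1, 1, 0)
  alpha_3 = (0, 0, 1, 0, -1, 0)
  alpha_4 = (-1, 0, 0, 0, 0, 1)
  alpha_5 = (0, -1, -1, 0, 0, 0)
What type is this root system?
A_5

Compute the Cartan integers a_ij = 2(alpha_i, alpha_j)/(alpha_j, alpha_j); the resulting 5x5 Cartan matrix is
[[2, -1, 0, -1, 0], [-1, 2, -1, 0, 0], [0, -1, 2, 0, -1], [-1, 0, 0, 2, 0], [0, 0, -1, 0, 2]].
All simple roots have the same length, so the diagram is simply laced. The associated Dynkin diagram is a chain of 5 nodes with single edges (A_5), so the type is A_5 (the algebra sl(6)).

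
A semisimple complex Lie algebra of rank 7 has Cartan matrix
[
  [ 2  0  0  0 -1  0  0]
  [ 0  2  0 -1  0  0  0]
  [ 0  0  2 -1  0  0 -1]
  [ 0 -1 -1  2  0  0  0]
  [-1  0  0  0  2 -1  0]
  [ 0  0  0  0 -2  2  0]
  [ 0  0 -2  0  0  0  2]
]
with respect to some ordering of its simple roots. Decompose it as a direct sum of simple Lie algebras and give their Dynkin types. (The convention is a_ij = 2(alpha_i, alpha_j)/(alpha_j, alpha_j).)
The diagram associated to this matrix has two connected components: the simple roots {alpha_1, alpha_5, alpha_6} form a chain of 3 nodes with a double edge at one end; the terminal node there is the unique long simple root (C_3), and {alpha_2, alpha_3, alpha_4, alpha_7} form a chain of 4 nodes with a double edge at one end; the terminal node there is the unique long simple root (C_4). A semisimple Lie algebra decomposes uniquely as the direct sum of simple ideals, one per connected component of its Dynkin diagram, so g ≅ C_3 ⊕ C_4 (dimension 21 + 36 = 57).

C_3 (sp(6)) ⊕ C_4 (sp(8))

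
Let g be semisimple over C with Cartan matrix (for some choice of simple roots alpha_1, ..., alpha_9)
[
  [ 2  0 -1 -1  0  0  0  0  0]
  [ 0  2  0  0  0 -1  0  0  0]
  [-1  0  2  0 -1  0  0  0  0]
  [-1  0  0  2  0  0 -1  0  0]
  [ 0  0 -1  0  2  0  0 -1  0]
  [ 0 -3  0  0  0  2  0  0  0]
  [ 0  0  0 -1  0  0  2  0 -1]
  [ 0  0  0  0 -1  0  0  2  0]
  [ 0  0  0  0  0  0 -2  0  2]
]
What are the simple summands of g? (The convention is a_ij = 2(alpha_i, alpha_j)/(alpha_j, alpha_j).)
The diagram associated to this matrix has two connected components: the simple roots {alpha_1, alpha_3, alpha_4, alpha_5, alpha_7, alpha_8, alpha_9} form a chain of 7 nodes with a double edge at one end; the terminal node there is the unique long simple root (C_7), and {alpha_2, alpha_6} form two nodes joined by a triple edge (G_2). A semisimple Lie algebra decomposes uniquely as the direct sum of simple ideals, one per connected component of its Dynkin diagram, so g ≅ C_7 ⊕ G_2 (dimension 105 + 14 = 119).

C_7 (sp(14)) + G_2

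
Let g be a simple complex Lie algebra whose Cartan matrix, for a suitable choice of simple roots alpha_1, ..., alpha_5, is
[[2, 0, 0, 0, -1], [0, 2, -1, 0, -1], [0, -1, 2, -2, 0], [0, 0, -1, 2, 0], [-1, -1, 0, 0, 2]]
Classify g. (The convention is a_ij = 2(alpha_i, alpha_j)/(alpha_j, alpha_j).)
The matrix has rank 5 with 2's on the diagonal. Reading the off-diagonal entries as Dynkin edges (a single edge where a_ij = a_ji = -1; a double or triple edge where a_ij * a_ji = 2 or 3), the diagram is a chain of 5 nodes with a double edge at one end; the terminal node there is the unique short simple root (B_5). One simple-root ordering that puts it in standard form is (alpha_1, alpha_5, alpha_2, alpha_3, alpha_4). So the algebra is type B_5, i.e. so(11).

type B_5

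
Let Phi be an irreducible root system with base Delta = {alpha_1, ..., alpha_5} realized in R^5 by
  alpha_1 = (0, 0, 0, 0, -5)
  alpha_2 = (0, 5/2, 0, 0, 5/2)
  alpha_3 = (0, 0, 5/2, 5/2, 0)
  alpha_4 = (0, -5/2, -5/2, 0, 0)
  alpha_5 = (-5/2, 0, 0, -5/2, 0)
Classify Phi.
Compute the Cartan integers a_ij = 2(alpha_i, alpha_j)/(alpha_j, alpha_j); the resulting 5x5 Cartan matrix is
[[2, -2, 0, 0, 0], [-1, 2, 0, -1, 0], [0, 0, 2, -1, -1], [0, -1, -1, 2, 0], [0, 0, -1, 0, 2]].
The roots have two lengths (squared-length ratio 2:1); the short ones are alpha_{2,3,4,5}. The associated Dynkin diagram is a chain of 5 nodes with a double edge at one end; the terminal node there is the unique long simple root (C_5), so the type is C_5 (the algebra sp(10)).

C_5 (sp(10))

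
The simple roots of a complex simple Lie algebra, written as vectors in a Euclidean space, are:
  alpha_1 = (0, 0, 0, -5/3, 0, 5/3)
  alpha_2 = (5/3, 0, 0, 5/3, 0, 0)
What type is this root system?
A2

Compute the Cartan integers a_ij = 2(alpha_i, alpha_j)/(alpha_j, alpha_j); the resulting 2x2 Cartan matrix is
[[2, -1], [-1, 2]].
All simple roots have the same length, so the diagram is simply laced. The associated Dynkin diagram is a chain of 2 nodes with single edges (A_2), so the type is A_2 (the algebra sl(3)).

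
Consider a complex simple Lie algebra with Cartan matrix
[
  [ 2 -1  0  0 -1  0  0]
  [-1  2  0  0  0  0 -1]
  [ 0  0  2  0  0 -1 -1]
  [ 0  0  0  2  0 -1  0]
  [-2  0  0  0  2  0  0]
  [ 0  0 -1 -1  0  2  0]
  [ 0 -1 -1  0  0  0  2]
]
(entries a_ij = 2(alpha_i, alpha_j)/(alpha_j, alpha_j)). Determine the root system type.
The matrix has rank 7 with 2's on the diagonal. Reading the off-diagonal entries as Dynkin edges (a single edge where a_ij = a_ji = -1; a double or triple edge where a_ij * a_ji = 2 or 3), the diagram is a chain of 7 nodes with a double edge at one end; the terminal node there is the unique long simple root (C_7). One simple-root ordering that puts it in standard form is (alpha_4, alpha_6, alpha_3, alpha_7, alpha_2, alpha_1, alpha_5). So the algebra is type C_7, i.e. sp(14).

C_7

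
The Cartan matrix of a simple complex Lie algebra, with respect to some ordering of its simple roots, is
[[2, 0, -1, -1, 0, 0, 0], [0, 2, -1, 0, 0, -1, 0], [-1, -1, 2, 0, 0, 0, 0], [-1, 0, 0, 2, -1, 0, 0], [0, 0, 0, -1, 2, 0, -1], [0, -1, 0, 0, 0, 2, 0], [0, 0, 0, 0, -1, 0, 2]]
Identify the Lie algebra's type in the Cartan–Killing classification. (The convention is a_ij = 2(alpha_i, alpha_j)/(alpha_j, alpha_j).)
The matrix has rank 7 with 2's on the diagonal. Reading the off-diagonal entries as Dynkin edges (a single edge where a_ij = a_ji = -1; a double or triple edge where a_ij * a_ji = 2 or 3), the diagram is a chain of 7 nodes with single edges (A_7). One simple-root ordering that puts it in standard form is (alpha_6, alpha_2, alpha_3, alpha_1, alpha_4, alpha_5, alpha_7). So the algebra is type A_7, i.e. sl(8).

A7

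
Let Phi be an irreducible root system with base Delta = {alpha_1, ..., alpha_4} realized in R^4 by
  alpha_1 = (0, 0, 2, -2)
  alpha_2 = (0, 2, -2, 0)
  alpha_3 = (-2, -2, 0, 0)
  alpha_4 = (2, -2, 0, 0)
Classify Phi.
D_4 (so(8))

Compute the Cartan integers a_ij = 2(alpha_i, alpha_j)/(alpha_j, alpha_j); the resulting 4x4 Cartan matrix is
[[2, -1, 0, 0], [-1, 2, -1, -1], [0, -1, 2, 0], [0, -1, 0, 2]].
All simple roots have the same length, so the diagram is simply laced. The associated Dynkin diagram is a chain of 2 nodes with a fork of two nodes at one end (D_4), so the type is D_4 (the algebra so(8)).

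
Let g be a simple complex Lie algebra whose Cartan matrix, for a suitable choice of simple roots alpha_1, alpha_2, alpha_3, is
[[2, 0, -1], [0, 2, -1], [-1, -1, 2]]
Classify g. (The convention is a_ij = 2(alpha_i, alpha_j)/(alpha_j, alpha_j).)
A_3 (sl(4))

The matrix has rank 3 with 2's on the diagonal. Reading the off-diagonal entries as Dynkin edges (a single edge where a_ij = a_ji = -1; a double or triple edge where a_ij * a_ji = 2 or 3), the diagram is a chain of 3 nodes with single edges (A_3). One simple-root ordering that puts it in standard form is (alpha_1, alpha_3, alpha_2). So the algebra is type A_3, i.e. sl(4).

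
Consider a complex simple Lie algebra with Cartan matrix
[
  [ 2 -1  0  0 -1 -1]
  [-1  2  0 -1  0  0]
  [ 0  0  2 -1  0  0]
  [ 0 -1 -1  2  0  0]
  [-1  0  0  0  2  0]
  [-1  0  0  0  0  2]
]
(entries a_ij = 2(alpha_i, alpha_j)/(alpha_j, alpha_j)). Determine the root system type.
The matrix has rank 6 with 2's on the diagonal. Reading the off-diagonal entries as Dynkin edges (a single edge where a_ij = a_ji = -1; a double or triple edge where a_ij * a_ji = 2 or 3), the diagram is a chain of 4 nodes with a fork of two nodes at one end (D_6). One simple-root ordering that puts it in standard form is (alpha_3, alpha_4, alpha_2, alpha_1, alpha_5, alpha_6). So the algebra is type D_6, i.e. so(12).

D_6 (so(12))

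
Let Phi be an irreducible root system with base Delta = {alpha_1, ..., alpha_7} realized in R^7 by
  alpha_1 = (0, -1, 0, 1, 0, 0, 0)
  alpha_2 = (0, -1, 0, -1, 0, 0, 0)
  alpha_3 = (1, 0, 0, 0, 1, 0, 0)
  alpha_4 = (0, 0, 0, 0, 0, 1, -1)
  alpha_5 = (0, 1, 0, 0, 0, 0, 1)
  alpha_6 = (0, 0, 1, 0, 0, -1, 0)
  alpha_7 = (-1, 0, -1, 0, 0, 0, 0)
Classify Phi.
Compute the Cartan integers a_ij = 2(alpha_i, alpha_j)/(alpha_j, alpha_j); the resulting 7x7 Cartan matrix is
[[2, 0, 0, 0, -1, 0, 0], [0, 2, 0, 0, -1, 0, 0], [0, 0, 2, 0, 0, 0, -1], [0, 0, 0, 2, -1, -1, 0], [-1, -1, 0, -1, 2, 0, 0], [0, 0, 0, -1, 0, 2, -1], [0, 0, -1, 0, 0, -1, 2]].
All simple roots have the same length, so the diagram is simply laced. The associated Dynkin diagram is a chain of 5 nodes with a fork of two nodes at one end (D_7), so the type is D_7 (the algebra so(14)).

D_7 (so(14))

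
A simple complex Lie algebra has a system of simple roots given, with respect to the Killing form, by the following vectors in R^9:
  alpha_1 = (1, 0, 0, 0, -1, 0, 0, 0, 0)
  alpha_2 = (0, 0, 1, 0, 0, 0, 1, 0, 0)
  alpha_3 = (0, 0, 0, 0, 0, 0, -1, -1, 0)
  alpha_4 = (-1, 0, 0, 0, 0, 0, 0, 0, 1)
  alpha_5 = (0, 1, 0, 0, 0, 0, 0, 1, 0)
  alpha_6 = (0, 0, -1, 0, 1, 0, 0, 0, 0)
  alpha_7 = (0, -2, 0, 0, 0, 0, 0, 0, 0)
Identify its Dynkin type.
C_7

Compute the Cartan integers a_ij = 2(alpha_i, alpha_j)/(alpha_j, alpha_j); the resulting 7x7 Cartan matrix is
[[2, 0, 0, -1, 0, -1, 0], [0, 2, -1, 0, 0, -1, 0], [0, -1, 2, 0, -1, 0, 0], [-1, 0, 0, 2, 0, 0, 0], [0, 0, -1, 0, 2, 0, -1], [-1, -1, 0, 0, 0, 2, 0], [0, 0, 0, 0, -2, 0, 2]].
The roots have two lengths (squared-length ratio 2:1); the short ones are alpha_{1,2,3,4,5,6}. The associated Dynkin diagram is a chain of 7 nodes with a double edge at one end; the terminal node there is the unique long simple root (C_7), so the type is C_7 (the algebra sp(14)).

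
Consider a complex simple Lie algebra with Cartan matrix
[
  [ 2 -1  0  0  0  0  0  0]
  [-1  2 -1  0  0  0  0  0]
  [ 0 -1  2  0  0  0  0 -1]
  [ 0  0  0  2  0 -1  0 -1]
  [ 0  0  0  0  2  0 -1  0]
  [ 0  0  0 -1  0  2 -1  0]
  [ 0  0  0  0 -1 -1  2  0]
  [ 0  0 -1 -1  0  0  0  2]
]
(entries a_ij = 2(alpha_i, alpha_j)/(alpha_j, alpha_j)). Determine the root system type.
A_8

The matrix has rank 8 with 2's on the diagonal. Reading the off-diagonal entries as Dynkin edges (a single edge where a_ij = a_ji = -1; a double or triple edge where a_ij * a_ji = 2 or 3), the diagram is a chain of 8 nodes with single edges (A_8). One simple-root ordering that puts it in standard form is (alpha_1, alpha_2, alpha_3, alpha_8, alpha_4, alpha_6, alpha_7, alpha_5). So the algebra is type A_8, i.e. sl(9).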